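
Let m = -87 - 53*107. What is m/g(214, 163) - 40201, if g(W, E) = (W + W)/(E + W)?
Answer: -9688397/214 ≈ -45273.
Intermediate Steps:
m = -5758 (m = -87 - 5671 = -5758)
g(W, E) = 2*W/(E + W) (g(W, E) = (2*W)/(E + W) = 2*W/(E + W))
m/g(214, 163) - 40201 = -5758/(2*214/(163 + 214)) - 40201 = -5758/(2*214/377) - 40201 = -5758/(2*214*(1/377)) - 40201 = -5758/428/377 - 40201 = -5758*377/428 - 40201 = -1085383/214 - 40201 = -9688397/214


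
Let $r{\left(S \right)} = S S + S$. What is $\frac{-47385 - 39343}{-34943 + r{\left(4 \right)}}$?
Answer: $\frac{86728}{34923} \approx 2.4834$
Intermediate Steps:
$r{\left(S \right)} = S + S^{2}$ ($r{\left(S \right)} = S^{2} + S = S + S^{2}$)
$\frac{-47385 - 39343}{-34943 + r{\left(4 \right)}} = \frac{-47385 - 39343}{-34943 + 4 \left(1 + 4\right)} = - \frac{86728}{-34943 + 4 \cdot 5} = - \frac{86728}{-34943 + 20} = - \frac{86728}{-34923} = \left(-86728\right) \left(- \frac{1}{34923}\right) = \frac{86728}{34923}$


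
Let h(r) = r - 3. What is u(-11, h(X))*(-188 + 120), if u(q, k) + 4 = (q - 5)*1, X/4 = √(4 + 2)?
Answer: 1360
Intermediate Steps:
X = 4*√6 (X = 4*√(4 + 2) = 4*√6 ≈ 9.7980)
h(r) = -3 + r
u(q, k) = -9 + q (u(q, k) = -4 + (q - 5)*1 = -4 + (-5 + q)*1 = -4 + (-5 + q) = -9 + q)
u(-11, h(X))*(-188 + 120) = (-9 - 11)*(-188 + 120) = -20*(-68) = 1360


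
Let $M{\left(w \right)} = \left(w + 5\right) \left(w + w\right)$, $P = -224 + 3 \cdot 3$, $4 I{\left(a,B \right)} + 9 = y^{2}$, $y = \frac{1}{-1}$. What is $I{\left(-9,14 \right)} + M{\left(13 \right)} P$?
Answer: $-100622$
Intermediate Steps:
$y = -1$
$I{\left(a,B \right)} = -2$ ($I{\left(a,B \right)} = - \frac{9}{4} + \frac{\left(-1\right)^{2}}{4} = - \frac{9}{4} + \frac{1}{4} \cdot 1 = - \frac{9}{4} + \frac{1}{4} = -2$)
$P = -215$ ($P = -224 + 9 = -215$)
$M{\left(w \right)} = 2 w \left(5 + w\right)$ ($M{\left(w \right)} = \left(5 + w\right) 2 w = 2 w \left(5 + w\right)$)
$I{\left(-9,14 \right)} + M{\left(13 \right)} P = -2 + 2 \cdot 13 \left(5 + 13\right) \left(-215\right) = -2 + 2 \cdot 13 \cdot 18 \left(-215\right) = -2 + 468 \left(-215\right) = -2 - 100620 = -100622$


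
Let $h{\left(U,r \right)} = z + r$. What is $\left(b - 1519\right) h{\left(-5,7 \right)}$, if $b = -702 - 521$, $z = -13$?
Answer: $16452$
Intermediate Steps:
$h{\left(U,r \right)} = -13 + r$
$b = -1223$
$\left(b - 1519\right) h{\left(-5,7 \right)} = \left(-1223 - 1519\right) \left(-13 + 7\right) = \left(-2742\right) \left(-6\right) = 16452$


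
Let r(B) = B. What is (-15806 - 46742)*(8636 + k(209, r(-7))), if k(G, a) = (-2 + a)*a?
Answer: -544105052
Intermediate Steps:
k(G, a) = a*(-2 + a)
(-15806 - 46742)*(8636 + k(209, r(-7))) = (-15806 - 46742)*(8636 - 7*(-2 - 7)) = -62548*(8636 - 7*(-9)) = -62548*(8636 + 63) = -62548*8699 = -544105052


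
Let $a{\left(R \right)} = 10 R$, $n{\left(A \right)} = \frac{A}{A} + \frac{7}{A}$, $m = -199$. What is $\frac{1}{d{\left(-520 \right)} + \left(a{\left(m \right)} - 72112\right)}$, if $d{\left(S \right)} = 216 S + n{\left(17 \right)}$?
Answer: $- \frac{17}{3169150} \approx -5.3642 \cdot 10^{-6}$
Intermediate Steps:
$n{\left(A \right)} = 1 + \frac{7}{A}$
$d{\left(S \right)} = \frac{24}{17} + 216 S$ ($d{\left(S \right)} = 216 S + \frac{7 + 17}{17} = 216 S + \frac{1}{17} \cdot 24 = 216 S + \frac{24}{17} = \frac{24}{17} + 216 S$)
$\frac{1}{d{\left(-520 \right)} + \left(a{\left(m \right)} - 72112\right)} = \frac{1}{\left(\frac{24}{17} + 216 \left(-520\right)\right) + \left(10 \left(-199\right) - 72112\right)} = \frac{1}{\left(\frac{24}{17} - 112320\right) - 74102} = \frac{1}{- \frac{1909416}{17} - 74102} = \frac{1}{- \frac{3169150}{17}} = - \frac{17}{3169150}$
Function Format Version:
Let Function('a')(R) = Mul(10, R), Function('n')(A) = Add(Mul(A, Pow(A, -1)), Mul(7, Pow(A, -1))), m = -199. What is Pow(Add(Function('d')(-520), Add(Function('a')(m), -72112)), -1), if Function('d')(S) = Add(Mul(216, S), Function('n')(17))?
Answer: Rational(-17, 3169150) ≈ -5.3642e-6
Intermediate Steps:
Function('n')(A) = Add(1, Mul(7, Pow(A, -1)))
Function('d')(S) = Add(Rational(24, 17), Mul(216, S)) (Function('d')(S) = Add(Mul(216, S), Mul(Pow(17, -1), Add(7, 17))) = Add(Mul(216, S), Mul(Rational(1, 17), 24)) = Add(Mul(216, S), Rational(24, 17)) = Add(Rational(24, 17), Mul(216, S)))
Pow(Add(Function('d')(-520), Add(Function('a')(m), -72112)), -1) = Pow(Add(Add(Rational(24, 17), Mul(216, -520)), Add(Mul(10, -199), -72112)), -1) = Pow(Add(Add(Rational(24, 17), -112320), Add(-1990, -72112)), -1) = Pow(Add(Rational(-1909416, 17), -74102), -1) = Pow(Rational(-3169150, 17), -1) = Rational(-17, 3169150)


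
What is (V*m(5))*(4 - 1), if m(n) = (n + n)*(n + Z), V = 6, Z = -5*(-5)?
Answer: 5400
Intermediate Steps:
Z = 25
m(n) = 2*n*(25 + n) (m(n) = (n + n)*(n + 25) = (2*n)*(25 + n) = 2*n*(25 + n))
(V*m(5))*(4 - 1) = (6*(2*5*(25 + 5)))*(4 - 1) = (6*(2*5*30))*3 = (6*300)*3 = 1800*3 = 5400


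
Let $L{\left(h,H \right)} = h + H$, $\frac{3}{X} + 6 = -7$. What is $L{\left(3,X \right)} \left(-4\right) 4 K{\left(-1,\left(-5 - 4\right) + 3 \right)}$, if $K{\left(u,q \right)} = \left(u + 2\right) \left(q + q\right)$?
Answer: $\frac{6912}{13} \approx 531.69$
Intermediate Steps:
$X = - \frac{3}{13}$ ($X = \frac{3}{-6 - 7} = \frac{3}{-13} = 3 \left(- \frac{1}{13}\right) = - \frac{3}{13} \approx -0.23077$)
$L{\left(h,H \right)} = H + h$
$K{\left(u,q \right)} = 2 q \left(2 + u\right)$ ($K{\left(u,q \right)} = \left(2 + u\right) 2 q = 2 q \left(2 + u\right)$)
$L{\left(3,X \right)} \left(-4\right) 4 K{\left(-1,\left(-5 - 4\right) + 3 \right)} = \left(- \frac{3}{13} + 3\right) \left(-4\right) 4 \cdot 2 \left(\left(-5 - 4\right) + 3\right) \left(2 - 1\right) = \frac{36 \left(- 16 \cdot 2 \left(-9 + 3\right) 1\right)}{13} = \frac{36 \left(- 16 \cdot 2 \left(-6\right) 1\right)}{13} = \frac{36 \left(\left(-16\right) \left(-12\right)\right)}{13} = \frac{36}{13} \cdot 192 = \frac{6912}{13}$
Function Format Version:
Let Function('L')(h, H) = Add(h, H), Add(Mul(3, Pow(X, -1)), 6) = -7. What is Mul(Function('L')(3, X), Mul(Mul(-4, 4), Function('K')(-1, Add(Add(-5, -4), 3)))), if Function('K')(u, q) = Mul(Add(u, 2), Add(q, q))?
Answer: Rational(6912, 13) ≈ 531.69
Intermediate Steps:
X = Rational(-3, 13) (X = Mul(3, Pow(Add(-6, -7), -1)) = Mul(3, Pow(-13, -1)) = Mul(3, Rational(-1, 13)) = Rational(-3, 13) ≈ -0.23077)
Function('L')(h, H) = Add(H, h)
Function('K')(u, q) = Mul(2, q, Add(2, u)) (Function('K')(u, q) = Mul(Add(2, u), Mul(2, q)) = Mul(2, q, Add(2, u)))
Mul(Function('L')(3, X), Mul(Mul(-4, 4), Function('K')(-1, Add(Add(-5, -4), 3)))) = Mul(Add(Rational(-3, 13), 3), Mul(Mul(-4, 4), Mul(2, Add(Add(-5, -4), 3), Add(2, -1)))) = Mul(Rational(36, 13), Mul(-16, Mul(2, Add(-9, 3), 1))) = Mul(Rational(36, 13), Mul(-16, Mul(2, -6, 1))) = Mul(Rational(36, 13), Mul(-16, -12)) = Mul(Rational(36, 13), 192) = Rational(6912, 13)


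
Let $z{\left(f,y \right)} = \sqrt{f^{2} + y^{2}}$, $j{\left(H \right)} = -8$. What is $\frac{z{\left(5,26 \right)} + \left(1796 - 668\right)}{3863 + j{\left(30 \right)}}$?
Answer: $\frac{376}{1285} + \frac{\sqrt{701}}{3855} \approx 0.29948$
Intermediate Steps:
$\frac{z{\left(5,26 \right)} + \left(1796 - 668\right)}{3863 + j{\left(30 \right)}} = \frac{\sqrt{5^{2} + 26^{2}} + \left(1796 - 668\right)}{3863 - 8} = \frac{\sqrt{25 + 676} + 1128}{3855} = \left(\sqrt{701} + 1128\right) \frac{1}{3855} = \left(1128 + \sqrt{701}\right) \frac{1}{3855} = \frac{376}{1285} + \frac{\sqrt{701}}{3855}$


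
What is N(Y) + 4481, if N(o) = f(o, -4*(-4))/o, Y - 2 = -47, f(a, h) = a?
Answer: 4482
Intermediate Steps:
Y = -45 (Y = 2 - 47 = -45)
N(o) = 1 (N(o) = o/o = 1)
N(Y) + 4481 = 1 + 4481 = 4482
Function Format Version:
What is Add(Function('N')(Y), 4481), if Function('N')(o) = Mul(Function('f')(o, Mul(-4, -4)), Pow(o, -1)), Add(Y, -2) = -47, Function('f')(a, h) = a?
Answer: 4482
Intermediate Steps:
Y = -45 (Y = Add(2, -47) = -45)
Function('N')(o) = 1 (Function('N')(o) = Mul(o, Pow(o, -1)) = 1)
Add(Function('N')(Y), 4481) = Add(1, 4481) = 4482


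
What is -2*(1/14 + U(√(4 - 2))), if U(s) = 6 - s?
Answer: -85/7 + 2*√2 ≈ -9.3144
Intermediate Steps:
-2*(1/14 + U(√(4 - 2))) = -2*(1/14 + (6 - √(4 - 2))) = -2*(1/14 + (6 - √2)) = -2*(85/14 - √2) = -85/7 + 2*√2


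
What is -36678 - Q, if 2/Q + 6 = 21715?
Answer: -796242704/21709 ≈ -36678.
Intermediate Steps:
Q = 2/21709 (Q = 2/(-6 + 21715) = 2/21709 ≈ 9.2128e-5)
-36678 - Q = -36678 - 1*2/21709 = -36678 - 2/21709 = -796242704/21709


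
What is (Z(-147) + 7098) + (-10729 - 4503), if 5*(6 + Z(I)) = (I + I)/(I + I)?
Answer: -40699/5 ≈ -8139.8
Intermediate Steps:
Z(I) = -29/5 (Z(I) = -6 + ((I + I)/(I + I))/5 = -6 + ((2*I)/((2*I)))/5 = -6 + ((2*I)*(1/(2*I)))/5 = -6 + (⅕)*1 = -6 + ⅕ = -29/5)
(Z(-147) + 7098) + (-10729 - 4503) = (-29/5 + 7098) + (-10729 - 4503) = 35461/5 - 15232 = -40699/5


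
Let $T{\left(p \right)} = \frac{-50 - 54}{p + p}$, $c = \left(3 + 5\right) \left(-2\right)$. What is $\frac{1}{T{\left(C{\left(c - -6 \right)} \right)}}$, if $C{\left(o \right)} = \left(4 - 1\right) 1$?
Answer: $- \frac{3}{52} \approx -0.057692$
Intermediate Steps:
$c = -16$ ($c = 8 \left(-2\right) = -16$)
$C{\left(o \right)} = 3$ ($C{\left(o \right)} = 3 \cdot 1 = 3$)
$T{\left(p \right)} = - \frac{52}{p}$ ($T{\left(p \right)} = - \frac{104}{2 p} = - 104 \frac{1}{2 p} = - \frac{52}{p}$)
$\frac{1}{T{\left(C{\left(c - -6 \right)} \right)}} = \frac{1}{\left(-52\right) \frac{1}{3}} = \frac{1}{- \frac{52}{3}} = - \frac{3}{52}$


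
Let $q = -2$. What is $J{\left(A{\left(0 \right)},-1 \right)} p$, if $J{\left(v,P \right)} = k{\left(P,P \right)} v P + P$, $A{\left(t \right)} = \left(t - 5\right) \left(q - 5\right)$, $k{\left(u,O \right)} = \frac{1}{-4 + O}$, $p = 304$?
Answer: $1824$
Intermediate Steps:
$A{\left(t \right)} = 35 - 7 t$ ($A{\left(t \right)} = \left(t - 5\right) \left(-2 - 5\right) = \left(-5 + t\right) \left(-7\right) = 35 - 7 t$)
$J{\left(v,P \right)} = P + \frac{P v}{-4 + P}$ ($J{\left(v,P \right)} = \frac{v}{-4 + P} P + P = \frac{P v}{-4 + P} + P = P + \frac{P v}{-4 + P}$)
$J{\left(A{\left(0 \right)},-1 \right)} p = - \frac{-4 - 1 + \left(35 - 0\right)}{-4 - 1} \cdot 304 = - \frac{-4 - 1 + \left(35 + 0\right)}{-5} \cdot 304 = \left(-1\right) \left(- \frac{1}{5}\right) \left(-4 - 1 + 35\right) 304 = \left(-1\right) \left(- \frac{1}{5}\right) 30 \cdot 304 = 6 \cdot 304 = 1824$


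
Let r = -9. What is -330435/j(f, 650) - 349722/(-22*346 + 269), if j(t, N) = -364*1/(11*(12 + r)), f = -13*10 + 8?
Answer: 11456853939/381836 ≈ 30005.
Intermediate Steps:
f = -122 (f = -130 + 8 = -122)
j(t, N) = -364/33 (j(t, N) = -364*1/(11*(12 - 9)) = -364/(11*3) = -364/33)
-330435/j(f, 650) - 349722/(-22*346 + 269) = -330435/(-364/33) - 349722/(-22*346 + 269) = -330435*(-33/364) - 349722/(-7612 + 269) = 1557765/52 - 349722/(-7343) = 1557765/52 - 349722*(-1/7343) = 1557765/52 + 349722/7343 = 11456853939/381836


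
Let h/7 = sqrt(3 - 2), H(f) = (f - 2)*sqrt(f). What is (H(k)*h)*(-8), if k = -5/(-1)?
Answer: -168*sqrt(5) ≈ -375.66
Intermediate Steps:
k = 5 (k = -5*(-1) = 5)
H(f) = sqrt(f)*(-2 + f) (H(f) = (-2 + f)*sqrt(f) = sqrt(f)*(-2 + f))
h = 7 (h = 7*sqrt(3 - 2) = 7*sqrt(1) = 7*1 = 7)
(H(k)*h)*(-8) = ((sqrt(5)*(-2 + 5))*7)*(-8) = ((sqrt(5)*3)*7)*(-8) = ((3*sqrt(5))*7)*(-8) = (21*sqrt(5))*(-8) = -168*sqrt(5)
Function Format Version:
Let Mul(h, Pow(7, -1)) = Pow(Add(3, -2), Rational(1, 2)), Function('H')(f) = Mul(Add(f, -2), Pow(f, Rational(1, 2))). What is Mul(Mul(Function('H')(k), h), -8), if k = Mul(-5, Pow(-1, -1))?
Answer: Mul(-168, Pow(5, Rational(1, 2))) ≈ -375.66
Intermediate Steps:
k = 5 (k = Mul(-5, -1) = 5)
Function('H')(f) = Mul(Pow(f, Rational(1, 2)), Add(-2, f)) (Function('H')(f) = Mul(Add(-2, f), Pow(f, Rational(1, 2))) = Mul(Pow(f, Rational(1, 2)), Add(-2, f)))
h = 7 (h = Mul(7, Pow(Add(3, -2), Rational(1, 2))) = Mul(7, Pow(1, Rational(1, 2))) = Mul(7, 1) = 7)
Mul(Mul(Function('H')(k), h), -8) = Mul(Mul(Mul(Pow(5, Rational(1, 2)), Add(-2, 5)), 7), -8) = Mul(Mul(Mul(Pow(5, Rational(1, 2)), 3), 7), -8) = Mul(Mul(Mul(3, Pow(5, Rational(1, 2))), 7), -8) = Mul(Mul(21, Pow(5, Rational(1, 2))), -8) = Mul(-168, Pow(5, Rational(1, 2)))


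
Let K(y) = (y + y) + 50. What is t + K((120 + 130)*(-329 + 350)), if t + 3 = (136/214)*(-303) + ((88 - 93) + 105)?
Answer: 1118625/107 ≈ 10454.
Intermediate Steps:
K(y) = 50 + 2*y (K(y) = 2*y + 50 = 50 + 2*y)
t = -10225/107 (t = -3 + ((136/214)*(-303) + ((88 - 93) + 105)) = -3 + ((136*(1/214))*(-303) + (-5 + 105)) = -3 + ((68/107)*(-303) + 100) = -3 + (-20604/107 + 100) = -3 - 9904/107 = -10225/107 ≈ -95.561)
t + K((120 + 130)*(-329 + 350)) = -10225/107 + (50 + 2*((120 + 130)*(-329 + 350))) = -10225/107 + (50 + 2*(250*21)) = -10225/107 + (50 + 2*5250) = -10225/107 + (50 + 10500) = -10225/107 + 10550 = 1118625/107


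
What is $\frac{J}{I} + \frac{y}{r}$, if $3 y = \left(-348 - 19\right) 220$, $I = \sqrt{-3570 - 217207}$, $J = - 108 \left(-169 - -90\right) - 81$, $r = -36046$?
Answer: $\frac{40370}{54069} - \frac{8451 i \sqrt{220777}}{220777} \approx 0.74664 - 17.986 i$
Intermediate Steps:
$J = 8451$ ($J = - 108 \left(-169 + 90\right) - 81 = \left(-108\right) \left(-79\right) - 81 = 8532 - 81 = 8451$)
$I = i \sqrt{220777}$ ($I = \sqrt{-220777} = i \sqrt{220777} \approx 469.87 i$)
$y = - \frac{80740}{3}$ ($y = \frac{\left(-348 - 19\right) 220}{3} = \frac{\left(-367\right) 220}{3} = \frac{1}{3} \left(-80740\right) = - \frac{80740}{3} \approx -26913.0$)
$\frac{J}{I} + \frac{y}{r} = \frac{8451}{i \sqrt{220777}} - \frac{80740}{3 \left(-36046\right)} = 8451 \left(- \frac{i \sqrt{220777}}{220777}\right) - - \frac{40370}{54069} = - \frac{8451 i \sqrt{220777}}{220777} + \frac{40370}{54069} = \frac{40370}{54069} - \frac{8451 i \sqrt{220777}}{220777}$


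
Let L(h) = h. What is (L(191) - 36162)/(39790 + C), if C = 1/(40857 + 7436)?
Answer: -1737147503/1921578471 ≈ -0.90402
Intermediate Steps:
C = 1/48293 ≈ 2.0707e-5
(L(191) - 36162)/(39790 + C) = (191 - 36162)/(39790 + 1/48293) = -35971/1921578471/48293 = -35971*48293/1921578471 = -1737147503/1921578471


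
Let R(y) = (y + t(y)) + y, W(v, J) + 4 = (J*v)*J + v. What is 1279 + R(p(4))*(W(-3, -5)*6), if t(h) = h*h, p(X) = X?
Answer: -10529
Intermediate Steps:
t(h) = h²
W(v, J) = -4 + v + v*J² (W(v, J) = -4 + ((J*v)*J + v) = -4 + (v*J² + v) = -4 + (v + v*J²) = -4 + v + v*J²)
R(y) = y² + 2*y (R(y) = (y + y²) + y = y² + 2*y)
1279 + R(p(4))*(W(-3, -5)*6) = 1279 + (4*(2 + 4))*((-4 - 3 - 3*(-5)²)*6) = 1279 + (4*6)*((-4 - 3 - 3*25)*6) = 1279 + 24*((-4 - 3 - 75)*6) = 1279 + 24*(-82*6) = 1279 + 24*(-492) = 1279 - 11808 = -10529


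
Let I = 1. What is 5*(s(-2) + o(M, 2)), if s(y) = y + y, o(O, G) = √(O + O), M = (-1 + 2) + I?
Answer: -10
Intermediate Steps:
M = 2 (M = (-1 + 2) + 1 = 1 + 1 = 2)
o(O, G) = √2*√O (o(O, G) = √(2*O) = √2*√O)
s(y) = 2*y
5*(s(-2) + o(M, 2)) = 5*(2*(-2) + √2*√2) = 5*(-4 + 2) = 5*(-2) = -10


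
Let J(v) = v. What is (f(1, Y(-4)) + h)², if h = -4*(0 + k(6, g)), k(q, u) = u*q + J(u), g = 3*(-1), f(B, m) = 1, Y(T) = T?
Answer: 7225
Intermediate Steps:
g = -3
k(q, u) = u + q*u (k(q, u) = u*q + u = q*u + u = u + q*u)
h = 84 (h = -4*(0 - 3*(1 + 6)) = -4*(0 - 3*7) = -4*(0 - 21) = -4*(-21) = 84)
(f(1, Y(-4)) + h)² = (1 + 84)² = 85² = 7225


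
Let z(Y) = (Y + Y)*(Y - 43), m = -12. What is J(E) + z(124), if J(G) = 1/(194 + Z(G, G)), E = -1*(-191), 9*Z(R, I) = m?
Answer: 11610867/578 ≈ 20088.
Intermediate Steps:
Z(R, I) = -4/3 (Z(R, I) = (⅑)*(-12) = -4/3)
E = 191
J(G) = 3/578 (J(G) = 1/(194 - 4/3) = 1/(578/3) = 3/578)
z(Y) = 2*Y*(-43 + Y) (z(Y) = (2*Y)*(-43 + Y) = 2*Y*(-43 + Y))
J(E) + z(124) = 3/578 + 2*124*(-43 + 124) = 3/578 + 2*124*81 = 3/578 + 20088 = 11610867/578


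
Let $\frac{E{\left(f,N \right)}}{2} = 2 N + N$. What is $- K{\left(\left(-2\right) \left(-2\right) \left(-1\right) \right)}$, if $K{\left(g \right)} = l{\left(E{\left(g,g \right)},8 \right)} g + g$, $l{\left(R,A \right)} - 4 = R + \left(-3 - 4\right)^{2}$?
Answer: $120$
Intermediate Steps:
$E{\left(f,N \right)} = 6 N$ ($E{\left(f,N \right)} = 2 \left(2 N + N\right) = 2 \cdot 3 N = 6 N$)
$l{\left(R,A \right)} = 53 + R$ ($l{\left(R,A \right)} = 4 + \left(R + \left(-3 - 4\right)^{2}\right) = 4 + \left(R + \left(-7\right)^{2}\right) = 4 + \left(R + 49\right) = 4 + \left(49 + R\right) = 53 + R$)
$K{\left(g \right)} = g + g \left(53 + 6 g\right)$ ($K{\left(g \right)} = \left(53 + 6 g\right) g + g = g \left(53 + 6 g\right) + g = g + g \left(53 + 6 g\right)$)
$- K{\left(\left(-2\right) \left(-2\right) \left(-1\right) \right)} = - 6 \left(-2\right) \left(-2\right) \left(-1\right) \left(9 + \left(-2\right) \left(-2\right) \left(-1\right)\right) = - 6 \cdot 4 \left(-1\right) \left(9 + 4 \left(-1\right)\right) = - 6 \left(-4\right) \left(9 - 4\right) = - 6 \left(-4\right) 5 = \left(-1\right) \left(-120\right) = 120$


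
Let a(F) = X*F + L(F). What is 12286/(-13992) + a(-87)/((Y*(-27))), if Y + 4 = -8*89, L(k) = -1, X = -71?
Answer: -6295765/11270556 ≈ -0.55860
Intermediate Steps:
a(F) = -1 - 71*F (a(F) = -71*F - 1 = -1 - 71*F)
Y = -716 (Y = -4 - 8*89 = -4 - 712 = -716)
12286/(-13992) + a(-87)/((Y*(-27))) = 12286/(-13992) + (-1 - 71*(-87))/((-716*(-27))) = 12286*(-1/13992) + (-1 + 6177)/19332 = -6143/6996 + 6176*(1/19332) = -6143/6996 + 1544/4833 = -6295765/11270556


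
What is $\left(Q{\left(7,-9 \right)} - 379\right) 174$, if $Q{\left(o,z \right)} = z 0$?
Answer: $-65946$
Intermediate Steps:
$Q{\left(o,z \right)} = 0$
$\left(Q{\left(7,-9 \right)} - 379\right) 174 = \left(0 - 379\right) 174 = \left(-379\right) 174 = -65946$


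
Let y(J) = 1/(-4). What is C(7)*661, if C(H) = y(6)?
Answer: -661/4 ≈ -165.25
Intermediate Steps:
y(J) = -1/4
C(H) = -1/4
C(7)*661 = -1/4*661 = -661/4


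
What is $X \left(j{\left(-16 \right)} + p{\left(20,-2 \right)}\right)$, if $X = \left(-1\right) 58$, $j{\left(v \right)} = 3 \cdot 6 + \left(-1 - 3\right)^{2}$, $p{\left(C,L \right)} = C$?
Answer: $-3132$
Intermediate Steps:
$j{\left(v \right)} = 34$ ($j{\left(v \right)} = 18 + \left(-4\right)^{2} = 18 + 16 = 34$)
$X = -58$
$X \left(j{\left(-16 \right)} + p{\left(20,-2 \right)}\right) = - 58 \left(34 + 20\right) = \left(-58\right) 54 = -3132$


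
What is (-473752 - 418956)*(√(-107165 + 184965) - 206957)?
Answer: 184752169556 - 8927080*√778 ≈ 1.8450e+11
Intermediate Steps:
(-473752 - 418956)*(√(-107165 + 184965) - 206957) = -892708*(√77800 - 206957) = -892708*(10*√778 - 206957) = -892708*(-206957 + 10*√778) = 184752169556 - 8927080*√778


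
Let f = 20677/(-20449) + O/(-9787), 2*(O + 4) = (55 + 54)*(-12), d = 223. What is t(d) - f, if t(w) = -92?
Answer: -18223451039/200134363 ≈ -91.056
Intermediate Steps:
O = -658 (O = -4 + ((55 + 54)*(-12))/2 = -4 + (109*(-12))/2 = -4 + (1/2)*(-1308) = -4 - 654 = -658)
f = -188910357/200134363 (f = 20677/(-20449) - 658/(-9787) = 20677*(-1/20449) - 658*(-1/9787) = -20677/20449 + 658/9787 = -188910357/200134363 ≈ -0.94392)
t(d) - f = -92 - 1*(-188910357/200134363) = -92 + 188910357/200134363 = -18223451039/200134363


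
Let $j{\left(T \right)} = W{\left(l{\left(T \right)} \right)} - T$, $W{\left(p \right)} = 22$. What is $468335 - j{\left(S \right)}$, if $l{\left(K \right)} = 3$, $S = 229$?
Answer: $468542$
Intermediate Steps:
$j{\left(T \right)} = 22 - T$
$468335 - j{\left(S \right)} = 468335 - \left(22 - 229\right) = 468335 - -207 = 468335 + 207 = 468542$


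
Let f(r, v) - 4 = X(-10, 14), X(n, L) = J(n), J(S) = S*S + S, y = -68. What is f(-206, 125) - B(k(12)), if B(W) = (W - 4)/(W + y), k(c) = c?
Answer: 659/7 ≈ 94.143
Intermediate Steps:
J(S) = S + S**2 (J(S) = S**2 + S = S + S**2)
B(W) = (-4 + W)/(-68 + W) (B(W) = (W - 4)/(W - 68) = (-4 + W)/(-68 + W))
X(n, L) = n*(1 + n)
f(r, v) = 94 (f(r, v) = 4 - 10*(1 - 10) = 4 - 10*(-9) = 4 + 90 = 94)
f(-206, 125) - B(k(12)) = 94 - (-4 + 12)/(-68 + 12) = 94 - 8/(-56) = 94 - (-1)*8/56 = 94 - 1*(-1/7) = 94 + 1/7 = 659/7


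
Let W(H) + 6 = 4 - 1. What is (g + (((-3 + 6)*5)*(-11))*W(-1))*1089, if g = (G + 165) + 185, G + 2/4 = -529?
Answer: 687159/2 ≈ 3.4358e+5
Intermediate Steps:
W(H) = -3 (W(H) = -6 + (4 - 1) = -6 + 3 = -3)
G = -1059/2 (G = -1/2 - 529 = -1059/2 ≈ -529.50)
g = -359/2 (g = (-1059/2 + 165) + 185 = -729/2 + 185 = -359/2 ≈ -179.50)
(g + (((-3 + 6)*5)*(-11))*W(-1))*1089 = (-359/2 + (((-3 + 6)*5)*(-11))*(-3))*1089 = (-359/2 + ((3*5)*(-11))*(-3))*1089 = (-359/2 + (15*(-11))*(-3))*1089 = (-359/2 - 165*(-3))*1089 = (-359/2 + 495)*1089 = (631/2)*1089 = 687159/2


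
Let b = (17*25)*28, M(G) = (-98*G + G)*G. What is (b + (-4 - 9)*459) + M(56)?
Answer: -298259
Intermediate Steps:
M(G) = -97*G**2 (M(G) = (-97*G)*G = -97*G**2)
b = 11900 (b = 425*28 = 11900)
(b + (-4 - 9)*459) + M(56) = (11900 + (-4 - 9)*459) - 97*56**2 = (11900 - 13*459) - 97*3136 = (11900 - 5967) - 304192 = 5933 - 304192 = -298259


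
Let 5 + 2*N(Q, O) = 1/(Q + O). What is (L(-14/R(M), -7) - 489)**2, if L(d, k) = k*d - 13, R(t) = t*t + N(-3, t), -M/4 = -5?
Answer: 2874465930625/11417641 ≈ 2.5176e+5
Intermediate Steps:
M = 20 (M = -4*(-5) = 20)
N(Q, O) = -5/2 + 1/(2*(O + Q)) (N(Q, O) = -5/2 + 1/(2*(Q + O)) = -5/2 + 1/(2*(O + Q)))
R(t) = t**2 + (16 - 5*t)/(2*(-3 + t)) (R(t) = t*t + (1 - 5*t - 5*(-3))/(2*(t - 3)) = t**2 + (1 - 5*t + 15)/(2*(-3 + t)) = t**2 + (16 - 5*t)/(2*(-3 + t)))
L(d, k) = -13 + d*k (L(d, k) = d*k - 13 = -13 + d*k)
(L(-14/R(M), -7) - 489)**2 = ((-13 - 14*2*(-3 + 20)/(16 - 5*20 + 2*20**2*(-3 + 20))*(-7)) - 489)**2 = ((-13 - 14*34/(16 - 100 + 2*400*17)*(-7)) - 489)**2 = ((-13 - 14*34/(16 - 100 + 13600)*(-7)) - 489)**2 = ((-13 - 14/((1/2)*(1/17)*13516)*(-7)) - 489)**2 = ((-13 - 14/6758/17*(-7)) - 489)**2 = ((-13 - 14*17/6758*(-7)) - 489)**2 = ((-13 - 119/3379*(-7)) - 489)**2 = ((-13 + 833/3379) - 489)**2 = (-43094/3379 - 489)**2 = (-1695425/3379)**2 = 2874465930625/11417641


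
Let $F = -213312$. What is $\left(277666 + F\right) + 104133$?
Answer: $168487$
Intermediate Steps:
$\left(277666 + F\right) + 104133 = \left(277666 - 213312\right) + 104133 = 64354 + 104133 = 168487$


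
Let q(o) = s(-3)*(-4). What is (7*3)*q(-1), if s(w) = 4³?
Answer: -5376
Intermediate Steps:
s(w) = 64
q(o) = -256 (q(o) = 64*(-4) = -256)
(7*3)*q(-1) = (7*3)*(-256) = 21*(-256) = -5376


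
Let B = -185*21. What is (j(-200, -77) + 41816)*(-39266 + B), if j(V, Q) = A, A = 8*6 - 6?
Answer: -1806214558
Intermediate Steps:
B = -3885
A = 42 (A = 48 - 6 = 42)
j(V, Q) = 42
(j(-200, -77) + 41816)*(-39266 + B) = (42 + 41816)*(-39266 - 3885) = 41858*(-43151) = -1806214558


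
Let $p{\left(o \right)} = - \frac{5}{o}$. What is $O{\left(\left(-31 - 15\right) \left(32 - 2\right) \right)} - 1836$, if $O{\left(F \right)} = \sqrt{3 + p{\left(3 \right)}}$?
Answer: $-1836 + \frac{2 \sqrt{3}}{3} \approx -1834.8$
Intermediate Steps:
$O{\left(F \right)} = \frac{2 \sqrt{3}}{3}$ ($O{\left(F \right)} = \sqrt{3 - \frac{5}{3}} = \sqrt{\frac{4}{3}} = \frac{2 \sqrt{3}}{3}$)
$O{\left(\left(-31 - 15\right) \left(32 - 2\right) \right)} - 1836 = \frac{2 \sqrt{3}}{3} - 1836 = -1836 + \frac{2 \sqrt{3}}{3}$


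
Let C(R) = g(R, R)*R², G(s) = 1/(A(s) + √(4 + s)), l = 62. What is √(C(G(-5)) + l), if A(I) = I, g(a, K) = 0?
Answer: √62 ≈ 7.8740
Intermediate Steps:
G(s) = 1/(s + √(4 + s))
C(R) = 0 (C(R) = 0*R² = 0)
√(C(G(-5)) + l) = √(0 + 62) = √62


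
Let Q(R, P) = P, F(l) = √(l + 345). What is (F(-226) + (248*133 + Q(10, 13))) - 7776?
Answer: 25221 + √119 ≈ 25232.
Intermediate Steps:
F(l) = √(345 + l)
(F(-226) + (248*133 + Q(10, 13))) - 7776 = (√(345 - 226) + (248*133 + 13)) - 7776 = (√119 + (32984 + 13)) - 7776 = (√119 + 32997) - 7776 = (32997 + √119) - 7776 = 25221 + √119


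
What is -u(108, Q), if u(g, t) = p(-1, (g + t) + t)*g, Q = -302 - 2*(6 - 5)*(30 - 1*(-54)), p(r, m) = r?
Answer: 108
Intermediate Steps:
Q = -470 (Q = -302 - 2*1*(30 + 54) = -302 - 2*84 = -302 - 1*168 = -302 - 168 = -470)
u(g, t) = -g
-u(108, Q) = -(-1)*108 = -1*(-108) = 108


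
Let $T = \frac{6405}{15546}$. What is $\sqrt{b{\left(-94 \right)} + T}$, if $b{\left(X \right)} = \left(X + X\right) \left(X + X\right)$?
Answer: $\frac{3 \sqrt{105456430914}}{5182} \approx 188.0$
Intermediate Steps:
$b{\left(X \right)} = 4 X^{2}$ ($b{\left(X \right)} = 2 X 2 X = 4 X^{2}$)
$T = \frac{2135}{5182}$ ($T = 6405 \cdot \frac{1}{15546} = \frac{2135}{5182} \approx 0.412$)
$\sqrt{b{\left(-94 \right)} + T} = \sqrt{4 \left(-94\right)^{2} + \frac{2135}{5182}} = \sqrt{4 \cdot 8836 + \frac{2135}{5182}} = \sqrt{35344 + \frac{2135}{5182}} = \sqrt{\frac{183154743}{5182}} = \frac{3 \sqrt{105456430914}}{5182}$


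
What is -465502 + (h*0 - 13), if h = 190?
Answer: -465515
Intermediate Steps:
-465502 + (h*0 - 13) = -465502 + (190*0 - 13) = -465502 + (0 - 13) = -465502 - 13 = -465515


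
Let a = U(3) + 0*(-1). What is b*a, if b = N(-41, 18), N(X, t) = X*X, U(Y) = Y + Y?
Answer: 10086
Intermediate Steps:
U(Y) = 2*Y
N(X, t) = X²
b = 1681 (b = (-41)² = 1681)
a = 6 (a = 2*3 + 0*(-1) = 6 + 0 = 6)
b*a = 1681*6 = 10086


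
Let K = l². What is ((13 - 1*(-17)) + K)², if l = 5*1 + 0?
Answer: 3025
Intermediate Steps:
l = 5 (l = 5 + 0 = 5)
K = 25 (K = 5² = 25)
((13 - 1*(-17)) + K)² = ((13 - 1*(-17)) + 25)² = ((13 + 17) + 25)² = (30 + 25)² = 55² = 3025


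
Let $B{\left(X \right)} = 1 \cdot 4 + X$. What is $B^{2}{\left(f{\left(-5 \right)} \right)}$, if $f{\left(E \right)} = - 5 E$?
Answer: $841$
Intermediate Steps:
$B{\left(X \right)} = 4 + X$
$B^{2}{\left(f{\left(-5 \right)} \right)} = \left(4 - -25\right)^{2} = \left(4 + 25\right)^{2} = 29^{2} = 841$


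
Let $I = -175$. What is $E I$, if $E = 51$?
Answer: $-8925$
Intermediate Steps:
$E I = 51 \left(-175\right) = -8925$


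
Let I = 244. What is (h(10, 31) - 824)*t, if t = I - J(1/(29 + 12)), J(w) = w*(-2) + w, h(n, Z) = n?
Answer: -8144070/41 ≈ -1.9864e+5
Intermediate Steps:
J(w) = -w (J(w) = -2*w + w = -w)
t = 10005/41 (t = 244 - (-1)/(29 + 12) = 244 - (-1)/41 = 244 - 1*(-1/41) = 244 + 1/41 = 10005/41 ≈ 244.02)
(h(10, 31) - 824)*t = (10 - 824)*(10005/41) = -814*10005/41 = -8144070/41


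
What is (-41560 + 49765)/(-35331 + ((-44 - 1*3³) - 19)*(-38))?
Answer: -2735/10637 ≈ -0.25712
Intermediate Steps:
(-41560 + 49765)/(-35331 + ((-44 - 1*3³) - 19)*(-38)) = 8205/(-35331 + ((-44 - 1*27) - 19)*(-38)) = 8205/(-35331 + ((-44 - 27) - 19)*(-38)) = 8205/(-35331 + (-71 - 19)*(-38)) = 8205/(-35331 - 90*(-38)) = 8205/(-35331 + 3420) = 8205/(-31911) = 8205*(-1/31911) = -2735/10637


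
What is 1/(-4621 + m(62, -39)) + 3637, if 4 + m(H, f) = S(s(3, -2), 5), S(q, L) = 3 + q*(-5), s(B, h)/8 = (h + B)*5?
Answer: 17537613/4822 ≈ 3637.0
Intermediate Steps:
s(B, h) = 40*B + 40*h (s(B, h) = 8*((h + B)*5) = 8*((B + h)*5) = 8*(5*B + 5*h) = 40*B + 40*h)
S(q, L) = 3 - 5*q
m(H, f) = -201 (m(H, f) = -4 + (3 - 5*(40*3 + 40*(-2))) = -4 + (3 - 5*(120 - 80)) = -4 + (3 - 5*40) = -4 + (3 - 200) = -4 - 197 = -201)
1/(-4621 + m(62, -39)) + 3637 = 1/(-4621 - 201) + 3637 = 1/(-4822) + 3637 = -1/4822 + 3637 = 17537613/4822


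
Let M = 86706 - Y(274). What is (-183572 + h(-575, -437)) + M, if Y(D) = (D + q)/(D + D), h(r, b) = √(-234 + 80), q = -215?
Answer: -53082627/548 + I*√154 ≈ -96866.0 + 12.41*I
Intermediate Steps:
h(r, b) = I*√154 (h(r, b) = √(-154) = I*√154)
Y(D) = (-215 + D)/(2*D) (Y(D) = (D - 215)/(D + D) = (-215 + D)/((2*D)) = (-215 + D)*(1/(2*D)) = (-215 + D)/(2*D))
M = 47514829/548 (M = 86706 - (-215 + 274)/(2*274) = 86706 - 59/(2*274) = 86706 - 1*59/548 = 86706 - 59/548 = 47514829/548 ≈ 86706.)
(-183572 + h(-575, -437)) + M = (-183572 + I*√154) + 47514829/548 = -53082627/548 + I*√154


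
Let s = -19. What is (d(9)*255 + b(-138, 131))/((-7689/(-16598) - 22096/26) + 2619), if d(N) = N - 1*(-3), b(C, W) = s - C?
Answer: 685945546/381837359 ≈ 1.7964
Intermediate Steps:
b(C, W) = -19 - C
d(N) = 3 + N (d(N) = N + 3 = 3 + N)
(d(9)*255 + b(-138, 131))/((-7689/(-16598) - 22096/26) + 2619) = ((3 + 9)*255 + (-19 - 1*(-138)))/((-7689/(-16598) - 22096/26) + 2619) = (12*255 + (-19 + 138))/((-7689*(-1/16598) - 22096*1/26) + 2619) = (3060 + 119)/((7689/16598 - 11048/13) + 2619) = 3179/(-183274747/215774 + 2619) = 3179/(381837359/215774) = 3179*(215774/381837359) = 685945546/381837359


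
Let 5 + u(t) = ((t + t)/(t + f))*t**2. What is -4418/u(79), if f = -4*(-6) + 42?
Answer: -640610/985353 ≈ -0.65013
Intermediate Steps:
f = 66 (f = 24 + 42 = 66)
u(t) = -5 + 2*t**3/(66 + t) (u(t) = -5 + ((t + t)/(t + 66))*t**2 = -5 + ((2*t)/(66 + t))*t**2 = -5 + (2*t/(66 + t))*t**2 = -5 + 2*t**3/(66 + t))
-4418/u(79) = -4418*(66 + 79)/(-330 - 5*79 + 2*79**3) = -4418*145/(-330 - 395 + 2*493039) = -4418*145/(-330 - 395 + 986078) = -4418/((1/145)*985353) = -4418/985353/145 = -4418*145/985353 = -640610/985353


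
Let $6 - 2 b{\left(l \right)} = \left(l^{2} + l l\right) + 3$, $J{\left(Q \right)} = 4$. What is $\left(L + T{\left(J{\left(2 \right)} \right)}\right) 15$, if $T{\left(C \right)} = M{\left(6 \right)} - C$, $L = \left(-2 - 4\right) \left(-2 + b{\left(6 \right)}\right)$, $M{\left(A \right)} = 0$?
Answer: $3225$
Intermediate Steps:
$b{\left(l \right)} = \frac{3}{2} - l^{2}$ ($b{\left(l \right)} = 3 - \frac{\left(l^{2} + l l\right) + 3}{2} = 3 - \frac{\left(l^{2} + l^{2}\right) + 3}{2} = 3 - \frac{2 l^{2} + 3}{2} = 3 - \frac{3 + 2 l^{2}}{2} = 3 - \left(\frac{3}{2} + l^{2}\right) = \frac{3}{2} - l^{2}$)
$L = 219$ ($L = \left(-2 - 4\right) \left(-2 + \left(\frac{3}{2} - 6^{2}\right)\right) = - 6 \left(-2 + \left(\frac{3}{2} - 36\right)\right) = - 6 \left(-2 - \frac{69}{2}\right) = \left(-6\right) \left(- \frac{73}{2}\right) = 219$)
$T{\left(C \right)} = - C$ ($T{\left(C \right)} = 0 - C = - C$)
$\left(L + T{\left(J{\left(2 \right)} \right)}\right) 15 = \left(219 - 4\right) 15 = 215 \cdot 15 = 3225$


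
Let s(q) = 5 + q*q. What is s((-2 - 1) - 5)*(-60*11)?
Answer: -45540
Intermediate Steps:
s(q) = 5 + q²
s((-2 - 1) - 5)*(-60*11) = (5 + ((-2 - 1) - 5)²)*(-60*11) = (5 + (-3 - 5)²)*(-660) = (5 + (-8)²)*(-660) = (5 + 64)*(-660) = 69*(-660) = -45540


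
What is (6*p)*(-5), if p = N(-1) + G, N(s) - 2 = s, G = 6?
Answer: -210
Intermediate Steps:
N(s) = 2 + s
p = 7 (p = (2 - 1) + 6 = 1 + 6 = 7)
(6*p)*(-5) = (6*7)*(-5) = 42*(-5) = -210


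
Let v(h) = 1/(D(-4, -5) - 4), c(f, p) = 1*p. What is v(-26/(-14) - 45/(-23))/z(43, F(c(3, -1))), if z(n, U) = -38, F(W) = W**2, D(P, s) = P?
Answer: 1/304 ≈ 0.0032895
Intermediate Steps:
c(f, p) = p
v(h) = -1/8 (v(h) = 1/(-4 - 4) = 1/(-8) = -1/8)
v(-26/(-14) - 45/(-23))/z(43, F(c(3, -1))) = -1/8/(-38) = -1/8*(-1/38) = 1/304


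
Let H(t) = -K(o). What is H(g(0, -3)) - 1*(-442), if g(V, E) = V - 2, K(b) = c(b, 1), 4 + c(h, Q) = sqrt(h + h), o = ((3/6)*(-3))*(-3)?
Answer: 443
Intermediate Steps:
o = 9/2 (o = ((3*(1/6))*(-3))*(-3) = ((1/2)*(-3))*(-3) = -3/2*(-3) = 9/2 ≈ 4.5000)
c(h, Q) = -4 + sqrt(2)*sqrt(h) (c(h, Q) = -4 + sqrt(h + h) = -4 + sqrt(2*h) = -4 + sqrt(2)*sqrt(h))
K(b) = -4 + sqrt(2)*sqrt(b)
g(V, E) = -2 + V
H(t) = 1 (H(t) = -(-4 + sqrt(2)*sqrt(9/2)) = -(-4 + sqrt(2)*(3*sqrt(2)/2)) = -(-4 + 3) = -1*(-1) = 1)
H(g(0, -3)) - 1*(-442) = 1 - 1*(-442) = 1 + 442 = 443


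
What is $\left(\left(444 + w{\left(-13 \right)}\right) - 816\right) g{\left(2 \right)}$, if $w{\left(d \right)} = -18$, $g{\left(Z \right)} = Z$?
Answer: $-780$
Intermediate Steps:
$\left(\left(444 + w{\left(-13 \right)}\right) - 816\right) g{\left(2 \right)} = \left(\left(444 - 18\right) - 816\right) 2 = \left(426 - 816\right) 2 = \left(-390\right) 2 = -780$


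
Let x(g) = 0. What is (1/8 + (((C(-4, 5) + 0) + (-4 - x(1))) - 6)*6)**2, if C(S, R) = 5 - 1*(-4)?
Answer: 2209/64 ≈ 34.516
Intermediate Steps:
C(S, R) = 9 (C(S, R) = 5 + 4 = 9)
(1/8 + (((C(-4, 5) + 0) + (-4 - x(1))) - 6)*6)**2 = (1/8 + (((9 + 0) + (-4 - 1*0)) - 6)*6)**2 = (1/8 + ((9 + (-4 + 0)) - 6)*6)**2 = (1/8 + ((9 - 4) - 6)*6)**2 = (1/8 + (5 - 6)*6)**2 = (1/8 - 1*6)**2 = (1/8 - 6)**2 = (-47/8)**2 = 2209/64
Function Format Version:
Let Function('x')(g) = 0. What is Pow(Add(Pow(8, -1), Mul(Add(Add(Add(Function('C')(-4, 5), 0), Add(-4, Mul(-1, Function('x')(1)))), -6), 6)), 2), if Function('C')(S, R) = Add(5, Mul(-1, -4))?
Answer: Rational(2209, 64) ≈ 34.516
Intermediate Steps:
Function('C')(S, R) = 9 (Function('C')(S, R) = Add(5, 4) = 9)
Pow(Add(Pow(8, -1), Mul(Add(Add(Add(Function('C')(-4, 5), 0), Add(-4, Mul(-1, Function('x')(1)))), -6), 6)), 2) = Pow(Add(Pow(8, -1), Mul(Add(Add(Add(9, 0), Add(-4, Mul(-1, 0))), -6), 6)), 2) = Pow(Add(Rational(1, 8), Mul(Add(Add(9, Add(-4, 0)), -6), 6)), 2) = Pow(Add(Rational(1, 8), Mul(Add(Add(9, -4), -6), 6)), 2) = Pow(Add(Rational(1, 8), Mul(Add(5, -6), 6)), 2) = Pow(Add(Rational(1, 8), Mul(-1, 6)), 2) = Pow(Add(Rational(1, 8), -6), 2) = Pow(Rational(-47, 8), 2) = Rational(2209, 64)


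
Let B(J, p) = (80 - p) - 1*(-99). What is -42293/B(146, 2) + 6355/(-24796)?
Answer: -1049822063/4388892 ≈ -239.20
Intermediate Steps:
B(J, p) = 179 - p (B(J, p) = (80 - p) + 99 = 179 - p)
-42293/B(146, 2) + 6355/(-24796) = -42293/(179 - 1*2) + 6355/(-24796) = -42293/(179 - 2) + 6355*(-1/24796) = -42293/177 - 6355/24796 = -1049822063/4388892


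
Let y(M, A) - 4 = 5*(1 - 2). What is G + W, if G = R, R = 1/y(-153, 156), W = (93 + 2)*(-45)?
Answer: -4276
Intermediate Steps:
y(M, A) = -1 (y(M, A) = 4 + 5*(1 - 2) = 4 + 5*(-1) = 4 - 5 = -1)
W = -4275 (W = 95*(-45) = -4275)
R = -1 (R = 1/(-1) = -1)
G = -1
G + W = -1 - 4275 = -4276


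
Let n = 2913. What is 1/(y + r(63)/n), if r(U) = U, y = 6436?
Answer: 971/6249377 ≈ 0.00015538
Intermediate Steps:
1/(y + r(63)/n) = 1/(6436 + 63/2913) = 1/(6436 + 63*(1/2913)) = 1/(6436 + 21/971) = 1/(6249377/971) = 971/6249377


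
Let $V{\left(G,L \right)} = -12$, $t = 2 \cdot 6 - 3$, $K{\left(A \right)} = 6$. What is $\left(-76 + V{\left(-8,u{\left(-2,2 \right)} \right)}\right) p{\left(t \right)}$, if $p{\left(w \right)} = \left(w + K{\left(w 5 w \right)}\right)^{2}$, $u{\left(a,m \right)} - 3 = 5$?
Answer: $-19800$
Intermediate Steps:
$u{\left(a,m \right)} = 8$ ($u{\left(a,m \right)} = 3 + 5 = 8$)
$t = 9$ ($t = 12 - 3 = 9$)
$p{\left(w \right)} = \left(6 + w\right)^{2}$ ($p{\left(w \right)} = \left(w + 6\right)^{2} = \left(6 + w\right)^{2}$)
$\left(-76 + V{\left(-8,u{\left(-2,2 \right)} \right)}\right) p{\left(t \right)} = \left(-76 - 12\right) \left(6 + 9\right)^{2} = - 88 \cdot 15^{2} = \left(-88\right) 225 = -19800$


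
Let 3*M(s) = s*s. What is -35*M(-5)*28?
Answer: -24500/3 ≈ -8166.7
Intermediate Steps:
M(s) = s²/3 (M(s) = (s*s)/3 = s²/3)
-35*M(-5)*28 = -35*(-5)²/3*28 = -35*25/3*28 = -875/3*28 = -24500/3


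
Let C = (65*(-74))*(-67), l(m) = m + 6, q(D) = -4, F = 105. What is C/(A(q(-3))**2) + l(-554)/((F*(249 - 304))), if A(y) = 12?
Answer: 310198027/138600 ≈ 2238.1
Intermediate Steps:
l(m) = 6 + m
C = 322270 (C = -4810*(-67) = 322270)
C/(A(q(-3))**2) + l(-554)/((F*(249 - 304))) = 322270/(12**2) + (6 - 554)/((105*(249 - 304))) = 322270/144 - 548/(105*(-55)) = 322270*(1/144) - 548/(-5775) = 161135/72 - 548*(-1/5775) = 161135/72 + 548/5775 = 310198027/138600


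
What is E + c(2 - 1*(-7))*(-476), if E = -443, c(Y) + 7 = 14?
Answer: -3775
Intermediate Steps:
c(Y) = 7 (c(Y) = -7 + 14 = 7)
E + c(2 - 1*(-7))*(-476) = -443 + 7*(-476) = -443 - 3332 = -3775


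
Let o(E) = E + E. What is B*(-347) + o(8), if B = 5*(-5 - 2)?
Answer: 12161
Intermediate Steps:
B = -35 (B = 5*(-7) = -35)
o(E) = 2*E
B*(-347) + o(8) = -35*(-347) + 2*8 = 12145 + 16 = 12161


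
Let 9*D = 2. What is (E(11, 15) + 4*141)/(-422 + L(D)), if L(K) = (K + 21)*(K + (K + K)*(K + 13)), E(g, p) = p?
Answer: -422091/213284 ≈ -1.9790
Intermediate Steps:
D = 2/9 (D = (⅑)*2 = 2/9 ≈ 0.22222)
L(K) = (21 + K)*(K + 2*K*(13 + K)) (L(K) = (21 + K)*(K + (2*K)*(13 + K)) = (21 + K)*(K + 2*K*(13 + K)))
(E(11, 15) + 4*141)/(-422 + L(D)) = (15 + 4*141)/(-422 + 2*(567 + 2*(2/9)² + 69*(2/9))/9) = (15 + 564)/(-422 + 2*(567 + 2*(4/81) + 46/3)/9) = 579/(-422 + 2*(567 + 8/81 + 46/3)/9) = 579/(-422 + (2/9)*(47177/81)) = 579/(-422 + 94354/729) = 579/(-213284/729) = 579*(-729/213284) = -422091/213284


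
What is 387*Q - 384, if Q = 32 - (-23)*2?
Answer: 29802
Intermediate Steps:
Q = 78 (Q = 32 - 1*(-46) = 32 + 46 = 78)
387*Q - 384 = 387*78 - 384 = 30186 - 384 = 29802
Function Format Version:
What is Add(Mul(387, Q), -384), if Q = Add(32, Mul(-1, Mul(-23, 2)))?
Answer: 29802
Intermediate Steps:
Q = 78 (Q = Add(32, Mul(-1, -46)) = Add(32, 46) = 78)
Add(Mul(387, Q), -384) = Add(Mul(387, 78), -384) = Add(30186, -384) = 29802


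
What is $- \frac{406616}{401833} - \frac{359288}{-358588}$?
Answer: $- \frac{358460826}{36023122951} \approx -0.0099508$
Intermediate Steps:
$- \frac{406616}{401833} - \frac{359288}{-358588} = \left(-406616\right) \frac{1}{401833} - - \frac{89822}{89647} = - \frac{406616}{401833} + \frac{89822}{89647} = - \frac{358460826}{36023122951}$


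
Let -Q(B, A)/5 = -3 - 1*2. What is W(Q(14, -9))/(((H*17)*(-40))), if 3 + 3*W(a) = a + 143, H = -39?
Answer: 11/5304 ≈ 0.0020739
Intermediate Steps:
Q(B, A) = 25 (Q(B, A) = -5*(-3 - 1*2) = -5*(-3 - 2) = -5*(-5) = 25)
W(a) = 140/3 + a/3 (W(a) = -1 + (a + 143)/3 = -1 + (143 + a)/3 = -1 + (143/3 + a/3) = 140/3 + a/3)
W(Q(14, -9))/(((H*17)*(-40))) = (140/3 + (⅓)*25)/((-39*17*(-40))) = (140/3 + 25/3)/((-663*(-40))) = 55/26520 = 55*(1/26520) = 11/5304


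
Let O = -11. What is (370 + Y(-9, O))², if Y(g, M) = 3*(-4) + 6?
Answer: 132496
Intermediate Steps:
Y(g, M) = -6 (Y(g, M) = -12 + 6 = -6)
(370 + Y(-9, O))² = (370 - 6)² = 364² = 132496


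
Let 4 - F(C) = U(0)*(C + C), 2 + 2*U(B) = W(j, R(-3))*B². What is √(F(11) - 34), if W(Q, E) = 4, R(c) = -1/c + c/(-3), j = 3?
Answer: 2*I*√2 ≈ 2.8284*I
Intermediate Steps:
R(c) = -1/c - c/3 (R(c) = -1/c + c*(-⅓) = -1/c - c/3)
U(B) = -1 + 2*B² (U(B) = -1 + (4*B²)/2 = -1 + 2*B²)
F(C) = 4 + 2*C (F(C) = 4 - (-1 + 2*0²)*(C + C) = 4 - (-1 + 2*0)*2*C = 4 - (-1 + 0)*2*C = 4 - (-1)*2*C = 4 - (-2)*C = 4 + 2*C)
√(F(11) - 34) = √((4 + 2*11) - 34) = √((4 + 22) - 34) = √(26 - 34) = √(-8) = 2*I*√2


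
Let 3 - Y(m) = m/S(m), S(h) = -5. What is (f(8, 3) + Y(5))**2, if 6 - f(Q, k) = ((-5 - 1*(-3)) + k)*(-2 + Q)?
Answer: 16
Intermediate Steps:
Y(m) = 3 + m/5 (Y(m) = 3 - m/(-5) = 3 - m*(-1)/5 = 3 - (-1)*m/5 = 3 + m/5)
f(Q, k) = 6 - (-2 + Q)*(-2 + k) (f(Q, k) = 6 - ((-5 - 1*(-3)) + k)*(-2 + Q) = 6 - ((-5 + 3) + k)*(-2 + Q) = 6 - (-2 + k)*(-2 + Q) = 6 - (-2 + Q)*(-2 + k))
(f(8, 3) + Y(5))**2 = ((2 + 2*8 + 2*3 - 1*8*3) + (3 + (1/5)*5))**2 = ((2 + 16 + 6 - 24) + (3 + 1))**2 = (0 + 4)**2 = 4**2 = 16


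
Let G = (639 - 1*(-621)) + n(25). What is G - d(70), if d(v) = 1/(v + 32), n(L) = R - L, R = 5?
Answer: 126479/102 ≈ 1240.0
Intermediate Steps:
n(L) = 5 - L
d(v) = 1/(32 + v)
G = 1240 (G = (639 - 1*(-621)) + (5 - 1*25) = (639 + 621) + (5 - 25) = 1260 - 20 = 1240)
G - d(70) = 1240 - 1/(32 + 70) = 1240 - 1/102 = 126479/102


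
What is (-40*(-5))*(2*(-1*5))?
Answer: -2000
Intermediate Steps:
(-40*(-5))*(2*(-1*5)) = 200*(2*(-5)) = 200*(-10) = -2000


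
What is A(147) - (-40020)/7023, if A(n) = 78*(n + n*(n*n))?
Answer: 580053602000/2341 ≈ 2.4778e+8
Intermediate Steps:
A(n) = 78*n + 78*n**3 (A(n) = 78*(n + n*n**2) = 78*(n + n**3) = 78*n + 78*n**3)
A(147) - (-40020)/7023 = 78*147*(1 + 147**2) - (-40020)/7023 = 78*147*(1 + 21609) - (-40020)/7023 = 78*147*21610 - 1*(-13340/2341) = 247780260 + 13340/2341 = 580053602000/2341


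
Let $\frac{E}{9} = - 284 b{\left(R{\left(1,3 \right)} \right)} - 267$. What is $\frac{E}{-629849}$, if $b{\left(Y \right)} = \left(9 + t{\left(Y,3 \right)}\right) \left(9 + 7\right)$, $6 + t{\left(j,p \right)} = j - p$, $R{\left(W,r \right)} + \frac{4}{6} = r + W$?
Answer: $\frac{138723}{629849} \approx 0.22025$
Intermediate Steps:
$R{\left(W,r \right)} = - \frac{2}{3} + W + r$ ($R{\left(W,r \right)} = - \frac{2}{3} + \left(r + W\right) = - \frac{2}{3} + \left(W + r\right) = - \frac{2}{3} + W + r$)
$t{\left(j,p \right)} = -6 + j - p$ ($t{\left(j,p \right)} = -6 + \left(j - p\right) = -6 + j - p$)
$b{\left(Y \right)} = 16 Y$ ($b{\left(Y \right)} = \left(9 - \left(9 - Y\right)\right) \left(9 + 7\right) = \left(9 - \left(9 - Y\right)\right) 16 = \left(9 + \left(-9 + Y\right)\right) 16 = Y 16 = 16 Y$)
$E = -138723$ ($E = 9 \left(- 284 \cdot 16 \left(- \frac{2}{3} + 1 + 3\right) - 267\right) = 9 \left(- 284 \cdot 16 \cdot \frac{10}{3} - 267\right) = 9 \left(\left(-284\right) \frac{160}{3} - 267\right) = 9 \left(- \frac{45440}{3} - 267\right) = 9 \left(- \frac{46241}{3}\right) = -138723$)
$\frac{E}{-629849} = - \frac{138723}{-629849} = \left(-138723\right) \left(- \frac{1}{629849}\right) = \frac{138723}{629849}$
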